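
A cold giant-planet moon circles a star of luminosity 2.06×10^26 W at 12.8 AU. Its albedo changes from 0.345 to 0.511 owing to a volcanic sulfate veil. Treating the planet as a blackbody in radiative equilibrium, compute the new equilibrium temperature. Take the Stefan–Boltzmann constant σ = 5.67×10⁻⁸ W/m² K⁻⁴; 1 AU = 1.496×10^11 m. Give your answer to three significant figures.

55.7 K

d = 12.8 × 1.496×10^11 m = 1.915×10^12 m.
Spreading L over a sphere of radius d: S = 2.06×10^26/(4π·1.91×10^12²) = 4.471 W/m².
New equilibrium: T₂ = [(1−0.511)·4.471/(4σ)]^(1/4) = 55.72 K.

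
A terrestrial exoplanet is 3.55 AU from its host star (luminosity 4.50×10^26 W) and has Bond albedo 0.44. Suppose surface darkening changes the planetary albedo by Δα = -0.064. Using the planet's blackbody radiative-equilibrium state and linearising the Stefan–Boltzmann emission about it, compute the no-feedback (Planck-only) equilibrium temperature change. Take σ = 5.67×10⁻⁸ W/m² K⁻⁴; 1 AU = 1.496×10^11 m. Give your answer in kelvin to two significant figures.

Orbital distance: d = 3.55 AU = 5.311×10^11 m.
S = L/(4πd²) = 127.0 W/m².
The baseline emission temperature is T_e = 133.1 K.
TOA radiative forcing: ΔF = −S·Δα/4 = −127.0·(-0.064)/4 = 2.031 W/m².
Planck response: λ_P = 4σT_e³ = 4·5.67×10⁻⁸·(133.1)³ = 0.5343 W/m²/K.
So ΔT₀ = 2.031/0.5343 = 3.80 K.

3.8 kelvin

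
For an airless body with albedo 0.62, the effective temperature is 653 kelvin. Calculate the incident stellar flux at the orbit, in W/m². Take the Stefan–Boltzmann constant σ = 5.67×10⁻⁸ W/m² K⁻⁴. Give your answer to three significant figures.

1.09×10^5 W/m²

From S(1−α)/4 = σT⁴: S = 4σT⁴/(1−α).
The emitted flux is σT⁴ = 10310 W/m².
S = 4·10310/0.38 = 1.085×10^5 W/m².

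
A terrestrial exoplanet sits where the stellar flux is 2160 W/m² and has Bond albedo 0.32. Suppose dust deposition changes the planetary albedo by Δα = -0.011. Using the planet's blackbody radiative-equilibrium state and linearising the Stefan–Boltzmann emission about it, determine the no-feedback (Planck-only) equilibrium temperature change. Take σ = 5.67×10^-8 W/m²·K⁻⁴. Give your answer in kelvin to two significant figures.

Unperturbed T_e = [2160·(1−0.32)/(4σ)]^¼ = 283.7 K.
ΔF = −(S/4)Δα = −(2160/4)×(-0.011) = 5.940 W/m².
Planck response: λ_P = 4σT_e³ = 4·5.67×10⁻⁸·(283.7)³ = 5.178 W/m²/K.
Hence the no-feedback warming is ΔF/(4σT_e³) = 1.15 K.

1.1 K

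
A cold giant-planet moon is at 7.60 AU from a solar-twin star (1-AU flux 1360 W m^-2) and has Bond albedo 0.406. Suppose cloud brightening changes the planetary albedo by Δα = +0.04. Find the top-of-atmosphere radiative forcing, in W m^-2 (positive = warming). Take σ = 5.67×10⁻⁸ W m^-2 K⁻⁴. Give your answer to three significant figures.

-0.235 W m^-2

Flux at the orbit: S = 1360/(7.60)² = 23.55 W m^-2.
TOA radiative forcing: ΔF = −S·Δα/4 = −23.55·(+0.04)/4 = -0.2355 W m^-2.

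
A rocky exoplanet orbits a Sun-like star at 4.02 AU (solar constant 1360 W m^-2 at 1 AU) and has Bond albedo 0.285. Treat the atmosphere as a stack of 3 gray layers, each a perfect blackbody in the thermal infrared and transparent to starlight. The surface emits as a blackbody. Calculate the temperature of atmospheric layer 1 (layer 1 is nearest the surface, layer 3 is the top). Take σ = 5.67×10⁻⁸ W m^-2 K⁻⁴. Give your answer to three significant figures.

168 K

Irradiance scales as 1/d², so S = 1360 W m^-2 × (1/4.02)² = 84.16 W m^-2.
The effective emission temperature is T_e = [S(1−α)/(4σ)]^¼ = 127.6 K.
Each opaque layer satisfies 2T_j⁴ = T_{j−1}⁴ + T_{j+1}⁴, giving T_k⁴ = (N+1−k)T_e⁴.
With k = 1: T_1 = (3+1−1)^¼·127.6 K = 168.0 K.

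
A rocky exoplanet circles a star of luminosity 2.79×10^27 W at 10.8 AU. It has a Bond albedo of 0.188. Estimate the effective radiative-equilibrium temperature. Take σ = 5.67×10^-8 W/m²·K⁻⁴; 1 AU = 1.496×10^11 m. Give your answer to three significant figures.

Orbital distance: d = 10.8 AU = 1.616×10^12 m.
Spreading L over a sphere of radius d: S = 2.79×10^27/(4π·1.62×10^12²) = 85.05 W/m².
Absorbed flux (global mean): S(1−α)/4 = 85.05·0.812/4 = 17.27 W/m².
Set σT⁴ = 17.27 → T = (17.27/σ)^(1/4) = 132.1 K.

132 kelvin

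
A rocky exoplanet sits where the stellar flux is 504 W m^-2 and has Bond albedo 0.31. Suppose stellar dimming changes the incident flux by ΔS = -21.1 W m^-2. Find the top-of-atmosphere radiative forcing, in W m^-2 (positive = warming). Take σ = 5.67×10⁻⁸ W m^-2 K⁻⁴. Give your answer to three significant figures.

-3.64 W m^-2

ΔF = Δ[S(1−α)]/4 = (1−0.31)·-21.1/4 = -3.640 W m^-2.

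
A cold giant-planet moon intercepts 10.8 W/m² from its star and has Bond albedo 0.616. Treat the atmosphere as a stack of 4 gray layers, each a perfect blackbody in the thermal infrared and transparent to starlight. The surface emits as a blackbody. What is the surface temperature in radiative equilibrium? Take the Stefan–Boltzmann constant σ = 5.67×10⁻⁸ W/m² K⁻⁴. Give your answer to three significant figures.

Top-of-atmosphere balance: σT_e⁴ = S(1−α)/4 = 1.037 W/m² → T_e = 65.39 K.
For an N-layer opaque stack, T_s⁴ = (N+1)T_e⁴, hence T_s = (5)^(1/4)×65.39 K = 97.78 K.

97.8 kelvin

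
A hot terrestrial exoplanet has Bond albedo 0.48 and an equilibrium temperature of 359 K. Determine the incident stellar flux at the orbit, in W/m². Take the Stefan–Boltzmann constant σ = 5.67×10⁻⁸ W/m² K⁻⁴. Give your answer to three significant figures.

7240 W/m²

From S(1−α)/4 = σT⁴: S = 4σT⁴/(1−α).
σT⁴ = 5.67×10⁻⁸·(359)⁴ = 941.8 W/m².
So S = 4×941.8/(1−0.48) = 7245 W/m².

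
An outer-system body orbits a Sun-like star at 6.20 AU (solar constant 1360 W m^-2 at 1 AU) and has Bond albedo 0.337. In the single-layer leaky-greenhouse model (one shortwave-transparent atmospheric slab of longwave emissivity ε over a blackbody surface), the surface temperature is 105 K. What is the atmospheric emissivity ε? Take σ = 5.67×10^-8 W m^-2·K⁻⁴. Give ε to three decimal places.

0.298

Irradiance scales as 1/d², so S = 1360 W m^-2 × (1/6.20)² = 35.38 W m^-2.
Effective temperature: T_e = [S(1−α)/(4σ)]^(1/4) = 100.8 K.
Inverting T_s⁴ = 2T_e⁴/(2−ε): (T_e/T_s)⁴ = 0.8509, so ε = 2(1 − 0.8509) = 0.2982.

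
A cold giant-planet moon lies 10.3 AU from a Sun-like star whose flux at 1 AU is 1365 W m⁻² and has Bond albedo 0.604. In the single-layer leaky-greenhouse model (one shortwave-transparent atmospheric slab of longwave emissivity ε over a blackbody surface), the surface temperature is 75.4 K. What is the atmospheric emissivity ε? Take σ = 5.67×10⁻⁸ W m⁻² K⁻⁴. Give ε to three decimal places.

Irradiance scales as 1/d², so S = 1365 W m⁻² × (1/10.3)² = 12.87 W m⁻².
TOA balance gives T_e = 68.85 K.
Since (2−ε)/2 = (T_e/T_s)⁴ = 0.6951, ε = 0.6099.

0.610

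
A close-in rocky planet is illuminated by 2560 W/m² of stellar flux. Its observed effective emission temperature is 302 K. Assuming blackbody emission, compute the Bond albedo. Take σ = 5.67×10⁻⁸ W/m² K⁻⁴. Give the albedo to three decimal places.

Rearranging the radiative balance, α = 1 − 4σT⁴/S.
σT⁴ = 471.6 W/m², so 4σT⁴ = 1887 W/m².
Hence α = 1 − 1887/2560 = 0.2631.

0.263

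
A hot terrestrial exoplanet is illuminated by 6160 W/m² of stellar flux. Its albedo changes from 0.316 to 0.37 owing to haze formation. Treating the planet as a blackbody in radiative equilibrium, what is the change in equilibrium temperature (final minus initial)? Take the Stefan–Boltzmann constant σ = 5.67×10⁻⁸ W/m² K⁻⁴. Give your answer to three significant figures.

-7.51 K

Before: T₁ = [6160·0.684/(4σ)]^(1/4) = 369.2 K.
With α = 0.37, T₂ = 361.7 K.
ΔT = T₂ − T₁ = -7.513 K.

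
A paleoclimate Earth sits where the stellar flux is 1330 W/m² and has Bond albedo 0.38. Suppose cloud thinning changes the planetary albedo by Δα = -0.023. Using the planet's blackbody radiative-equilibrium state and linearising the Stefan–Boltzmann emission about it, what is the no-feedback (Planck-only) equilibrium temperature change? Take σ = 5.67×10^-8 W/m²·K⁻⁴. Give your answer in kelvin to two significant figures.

2.3 K

Unperturbed T_e = [1330·(1−0.38)/(4σ)]^¼ = 245.6 K.
The change in absorbed flux is Δ[S(1−α)/4] = −SΔα/4 = 7.647 W/m².
The Planck feedback parameter is 4σT_e³ = 3.358 W/m²/K.
Hence the no-feedback warming is ΔF/(4σT_e³) = 2.28 K.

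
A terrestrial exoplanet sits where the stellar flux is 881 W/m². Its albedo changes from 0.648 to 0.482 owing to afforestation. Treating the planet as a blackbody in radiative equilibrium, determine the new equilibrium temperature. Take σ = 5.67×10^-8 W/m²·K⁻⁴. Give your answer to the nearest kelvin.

With the new albedo, S(1−α₂)/4 = 114.1 W/m², so T₂ = 211.8 K.

212 K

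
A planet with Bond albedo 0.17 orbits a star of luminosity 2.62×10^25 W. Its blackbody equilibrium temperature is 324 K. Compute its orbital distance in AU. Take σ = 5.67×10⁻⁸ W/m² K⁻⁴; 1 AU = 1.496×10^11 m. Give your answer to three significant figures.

Required flux: S = 4σT⁴/(1−α) = 3011 W/m².
From L = 4πd²S, d = √(2.62×10^25/(4π·3011)) = 2.631×10^10 m = 0.1759 AU.

0.176 AU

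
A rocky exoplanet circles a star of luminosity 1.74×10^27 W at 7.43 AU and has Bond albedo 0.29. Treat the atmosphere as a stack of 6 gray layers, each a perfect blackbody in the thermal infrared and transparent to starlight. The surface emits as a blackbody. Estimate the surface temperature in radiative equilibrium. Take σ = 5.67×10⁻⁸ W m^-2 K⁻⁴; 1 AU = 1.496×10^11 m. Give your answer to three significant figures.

223 K

Orbital distance: d = 7.43 AU = 1.112×10^12 m.
Spreading L over a sphere of radius d: S = 1.74×10^27/(4π·1.11×10^12²) = 112.1 W m^-2.
OLR = S(1−α)/4 = 19.89 W m^-2; the top layer radiates at T_e = 136.9 K.
Layer-by-layer balance gives σT_s⁴ = (N+1)σT_e⁴, so T_s = 7^¼·136.9 = 222.6 K.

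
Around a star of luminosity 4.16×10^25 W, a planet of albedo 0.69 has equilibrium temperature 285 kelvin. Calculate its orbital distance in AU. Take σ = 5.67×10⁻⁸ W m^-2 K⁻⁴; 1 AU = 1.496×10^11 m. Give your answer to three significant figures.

The flux needed for this T is 4σT⁴/(1−0.69) = 4827 W m^-2.
S = L/(4πd²) → d = √(L/4πS) = √(4.16×10^25/(4π·4827)) = 2.619×10^10 m = 0.1751 AU.

0.175 AU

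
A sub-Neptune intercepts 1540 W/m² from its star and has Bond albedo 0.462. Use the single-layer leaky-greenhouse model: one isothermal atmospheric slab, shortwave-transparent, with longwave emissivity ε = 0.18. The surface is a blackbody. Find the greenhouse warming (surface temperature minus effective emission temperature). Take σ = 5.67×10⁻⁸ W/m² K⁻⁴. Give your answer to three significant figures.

At the top of the atmosphere, σT_e⁴ = S(1−α)/4 = 207.1 W/m², giving T_e = 245.8 K.
The surface balance (absorbed SW + ε·downward IR = σT_s⁴) with T_a⁴ = T_s⁴/2 reduces to T_s = T_e·[2/(2−ε)]^¼ = 251.7 K.
The atmosphere warms the surface by 5.865 K.

5.87 K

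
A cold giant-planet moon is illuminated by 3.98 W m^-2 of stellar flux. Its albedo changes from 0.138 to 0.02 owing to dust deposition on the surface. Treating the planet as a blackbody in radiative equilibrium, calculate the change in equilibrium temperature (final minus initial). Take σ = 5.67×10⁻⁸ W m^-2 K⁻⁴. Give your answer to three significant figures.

2.03 K

Initial: T₁ = [S(1−0.138)/(4σ)]^(1/4) = 62.36 K.
Final:   T₂ = [S(1−0.02)/(4σ)]^(1/4) = 64.40 K.
Change: 64.40 − 62.36 = 2.033 K.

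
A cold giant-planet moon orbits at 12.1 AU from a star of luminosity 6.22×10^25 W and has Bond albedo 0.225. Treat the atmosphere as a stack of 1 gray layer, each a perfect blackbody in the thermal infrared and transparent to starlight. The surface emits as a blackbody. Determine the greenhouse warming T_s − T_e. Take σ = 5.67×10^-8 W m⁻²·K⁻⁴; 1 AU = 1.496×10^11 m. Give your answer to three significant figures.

d = 12.1 × 1.496×10^11 m = 1.810×10^12 m.
Flux at the orbit: S = L/(4πd²) = 6.22×10^25/(4π·(1.81×10^12)²) = 1.511 W m⁻².
Top-of-atmosphere balance: σT_e⁴ = S(1−α)/4 = 0.2927 W m⁻² → T_e = 47.67 K.
Surface: T_s = (2)^¼·T_e = 56.68 K.
Warming: T_s − T_e = 9.019 K.

9.02 kelvin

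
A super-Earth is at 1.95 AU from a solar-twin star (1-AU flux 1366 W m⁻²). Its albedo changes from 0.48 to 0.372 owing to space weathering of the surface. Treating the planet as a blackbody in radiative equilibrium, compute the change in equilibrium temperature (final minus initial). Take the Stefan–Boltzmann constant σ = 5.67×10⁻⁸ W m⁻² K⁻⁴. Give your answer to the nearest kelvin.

By the inverse-square law, S = 1366/1.95² = 359.2 W m⁻².
With α = 0.48, T₁ = 169.4 K.
With α = 0.372, T₂ = 177.6 K.
Change: 177.6 − 169.4 = 8.184 K.

8 K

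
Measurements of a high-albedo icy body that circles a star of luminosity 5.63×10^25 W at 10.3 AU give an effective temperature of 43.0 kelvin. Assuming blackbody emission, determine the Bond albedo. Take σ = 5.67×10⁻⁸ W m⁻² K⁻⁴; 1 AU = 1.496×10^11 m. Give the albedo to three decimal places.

0.589

d = 10.3 × 1.496×10^11 m = 1.541×10^12 m.
S = L/(4πd²) = 1.887 W m⁻².
From σT⁴ = S(1−α)/4 we invert for α: 1−α = 4σT⁴/S.
σT⁴ = 0.1938 W m⁻², so 4σT⁴ = 0.7754 W m⁻².
Hence α = 1 − 0.7754/1.887 = 0.5891.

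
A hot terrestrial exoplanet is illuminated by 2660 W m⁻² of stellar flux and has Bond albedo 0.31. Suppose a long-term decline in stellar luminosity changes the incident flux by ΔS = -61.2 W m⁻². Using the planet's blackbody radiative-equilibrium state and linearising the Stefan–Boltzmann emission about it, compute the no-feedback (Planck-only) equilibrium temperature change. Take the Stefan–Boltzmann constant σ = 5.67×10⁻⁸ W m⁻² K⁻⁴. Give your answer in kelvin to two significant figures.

Unperturbed T_e = [2660·(1−0.31)/(4σ)]^¼ = 299.9 K.
Only a fraction (1−α) is absorbed and it's spread over 4πR², so ΔF = (1−α)ΔS/4 = -10.56 W m⁻².
Planck response: λ_P = 4σT_e³ = 4·5.67×10⁻⁸·(299.9)³ = 6.119 W m⁻²/K.
ΔT₀ = ΔF/λ_P = -10.56/6.119 = -1.73 K.

-1.7 K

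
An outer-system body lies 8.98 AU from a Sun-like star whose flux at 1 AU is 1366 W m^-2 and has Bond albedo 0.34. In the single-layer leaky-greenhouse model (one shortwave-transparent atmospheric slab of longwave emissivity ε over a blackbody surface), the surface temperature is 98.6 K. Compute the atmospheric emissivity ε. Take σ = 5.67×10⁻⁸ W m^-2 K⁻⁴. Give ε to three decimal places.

0.957

Irradiance scales as 1/d², so S = 1366 W m^-2 × (1/8.98)² = 16.94 W m^-2.
First, T_e = [16.94·(1−0.34)/(4σ)]^(1/4) = 83.79 K.
T_s⁴ = T_e⁴·2/(2−ε) → ε = 2 − 2(T_e/T_s)⁴ = 2 − 2·(83.79/98.6)⁴ = 0.9569.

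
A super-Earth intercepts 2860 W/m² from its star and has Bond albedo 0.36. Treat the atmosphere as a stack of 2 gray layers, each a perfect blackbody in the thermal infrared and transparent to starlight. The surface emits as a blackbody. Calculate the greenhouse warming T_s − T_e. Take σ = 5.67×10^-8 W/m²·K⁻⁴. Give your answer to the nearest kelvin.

95 kelvin

Top-of-atmosphere balance: σT_e⁴ = S(1−α)/4 = 457.6 W/m² → T_e = 299.7 K.
Surface: T_s = (3)^¼·T_e = 394.5 K.
Warming: T_s − T_e = 94.74 K.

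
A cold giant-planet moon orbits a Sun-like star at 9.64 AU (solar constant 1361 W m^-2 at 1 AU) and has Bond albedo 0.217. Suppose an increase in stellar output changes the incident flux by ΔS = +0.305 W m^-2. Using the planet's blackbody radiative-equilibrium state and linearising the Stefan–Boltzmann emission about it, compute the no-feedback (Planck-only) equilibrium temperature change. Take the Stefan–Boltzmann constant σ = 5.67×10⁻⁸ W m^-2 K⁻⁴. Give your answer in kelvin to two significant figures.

Irradiance scales as 1/d², so S = 1361 W m^-2 × (1/9.64)² = 14.65 W m^-2.
Unperturbed T_e = [14.65·(1−0.217)/(4σ)]^¼ = 84.32 K.
TOA radiative forcing: ΔF = (1−α)ΔS/4 = 0.783·(+0.305)/4 = 0.05970 W m^-2.
The Planck feedback parameter is 4σT_e³ = 0.1360 W m^-2/K.
ΔT₀ = ΔF/λ_P = 0.05970/0.1360 = 0.439 K.

0.44 kelvin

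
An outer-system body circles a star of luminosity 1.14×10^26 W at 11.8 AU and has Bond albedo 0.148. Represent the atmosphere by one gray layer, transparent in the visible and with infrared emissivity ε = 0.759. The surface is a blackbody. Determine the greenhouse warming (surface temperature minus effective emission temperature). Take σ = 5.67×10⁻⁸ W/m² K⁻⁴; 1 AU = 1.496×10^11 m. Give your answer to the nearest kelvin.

7 kelvin

Orbital distance: d = 11.8 AU = 1.765×10^12 m.
Flux at the orbit: S = L/(4πd²) = 1.14×10^26/(4π·(1.77×10^12)²) = 2.911 W/m².
Effective emission temperature (TOA balance): σT_e⁴ = S(1−α)/4 = 0.6201 W/m² → T_e = 57.51 K.
Surface balance with a leaky layer gives σT_s⁴ = σT_e⁴·2/(2−ε), so T_s = T_e·[2/(2−0.759)]^(1/4) = 64.79 K.
T_s − T_e = 64.79 − 57.51 = 7.287 K.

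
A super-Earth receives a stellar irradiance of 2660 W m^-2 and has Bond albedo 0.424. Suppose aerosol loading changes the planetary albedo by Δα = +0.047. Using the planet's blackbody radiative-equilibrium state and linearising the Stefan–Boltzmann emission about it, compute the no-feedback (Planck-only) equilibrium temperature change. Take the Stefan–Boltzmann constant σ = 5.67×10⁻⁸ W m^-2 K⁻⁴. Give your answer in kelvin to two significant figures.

The baseline emission temperature is T_e = 286.7 K.
TOA radiative forcing: ΔF = −S·Δα/4 = −2660·(+0.047)/4 = -31.25 W m^-2.
The Planck feedback parameter is 4σT_e³ = 5.344 W m^-2/K.
Hence the no-feedback warming is ΔF/(4σT_e³) = -5.85 K.

-5.8 kelvin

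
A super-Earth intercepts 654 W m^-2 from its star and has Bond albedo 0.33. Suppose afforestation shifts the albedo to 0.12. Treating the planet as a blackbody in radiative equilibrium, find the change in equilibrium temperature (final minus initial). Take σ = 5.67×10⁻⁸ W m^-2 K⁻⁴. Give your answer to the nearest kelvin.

15 kelvin

With α = 0.33, T₁ = 209.7 K.
Final:   T₂ = [S(1−0.12)/(4σ)]^(1/4) = 224.4 K.
ΔT = T₂ − T₁ = 14.79 K.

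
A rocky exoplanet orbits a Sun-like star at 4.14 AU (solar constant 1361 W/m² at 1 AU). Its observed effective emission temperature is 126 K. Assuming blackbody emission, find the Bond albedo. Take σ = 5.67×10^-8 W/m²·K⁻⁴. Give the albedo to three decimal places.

0.280

Irradiance scales as 1/d², so S = 1361 W/m² × (1/4.14)² = 79.41 W/m².
Energy balance: S(1−α)/4 = σT⁴, so 1−α = 4σT⁴/S.
4σT⁴ = 4·5.67×10⁻⁸·(126)⁴ = 57.16 W/m².
1−α = 57.16/79.41 = 0.7199, so α = 0.2801.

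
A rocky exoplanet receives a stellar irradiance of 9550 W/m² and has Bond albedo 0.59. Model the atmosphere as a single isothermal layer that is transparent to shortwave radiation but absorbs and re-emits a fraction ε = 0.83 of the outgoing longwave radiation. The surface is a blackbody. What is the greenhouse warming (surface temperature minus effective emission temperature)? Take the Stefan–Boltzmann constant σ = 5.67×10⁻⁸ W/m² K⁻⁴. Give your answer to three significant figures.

The planet radiates to space at T_e = [S(1−α)/(4σ)]^(1/4) = 362.5 K.
For a single slab of emissivity ε, T_s⁴ = 2T_e⁴/(2−ε); thus T_s = 362.5·(1.709)^(1/4) = 414.5 K.
The atmosphere warms the surface by 51.99 K.

52.0 K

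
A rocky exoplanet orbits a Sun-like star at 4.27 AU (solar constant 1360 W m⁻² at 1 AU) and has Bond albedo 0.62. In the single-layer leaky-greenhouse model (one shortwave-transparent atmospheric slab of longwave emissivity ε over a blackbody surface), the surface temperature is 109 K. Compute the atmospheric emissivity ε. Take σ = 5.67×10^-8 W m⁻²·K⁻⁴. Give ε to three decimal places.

0.229

Irradiance scales as 1/d², so S = 1360 W m⁻² × (1/4.27)² = 74.59 W m⁻².
First, T_e = [74.59·(1−0.62)/(4σ)]^(1/4) = 105.7 K.
Inverting T_s⁴ = 2T_e⁴/(2−ε): (T_e/T_s)⁴ = 0.8854, so ε = 2(1 − 0.8854) = 0.2293.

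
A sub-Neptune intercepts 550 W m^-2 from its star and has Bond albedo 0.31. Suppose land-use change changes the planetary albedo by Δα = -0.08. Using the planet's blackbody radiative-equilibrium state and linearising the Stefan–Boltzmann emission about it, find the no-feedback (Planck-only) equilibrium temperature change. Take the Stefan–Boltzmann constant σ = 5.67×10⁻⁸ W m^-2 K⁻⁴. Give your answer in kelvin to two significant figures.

5.9 kelvin

Unperturbed T_e = [550.0·(1−0.31)/(4σ)]^¼ = 202.3 K.
TOA radiative forcing: ΔF = −S·Δα/4 = −550.0·(-0.08)/4 = 11.00 W m^-2.
The Planck feedback parameter is 4σT_e³ = 1.876 W m^-2/K.
Hence the no-feedback warming is ΔF/(4σT_e³) = 5.86 K.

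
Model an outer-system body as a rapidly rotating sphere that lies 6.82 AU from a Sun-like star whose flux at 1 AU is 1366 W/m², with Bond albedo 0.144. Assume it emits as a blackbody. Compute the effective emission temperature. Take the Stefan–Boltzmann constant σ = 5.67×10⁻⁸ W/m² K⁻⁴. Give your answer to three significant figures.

103 K

Irradiance scales as 1/d², so S = 1366 W/m² × (1/6.82)² = 29.37 W/m².
Averaging over the sphere, the absorbed flux is S(1−α)/4 = 6.285 W/m².
Set σT⁴ = 6.285 → T = (6.285/σ)^(1/4) = 102.6 K.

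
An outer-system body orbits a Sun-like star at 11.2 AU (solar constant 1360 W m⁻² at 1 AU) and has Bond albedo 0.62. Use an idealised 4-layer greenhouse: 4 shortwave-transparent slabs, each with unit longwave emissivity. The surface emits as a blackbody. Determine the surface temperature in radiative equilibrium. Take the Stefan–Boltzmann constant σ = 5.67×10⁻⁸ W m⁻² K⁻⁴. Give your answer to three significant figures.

97.6 K

Flux at the orbit: S = 1360/(11.2)² = 10.84 W m⁻².
OLR = S(1−α)/4 = 1.030 W m⁻²; the top layer radiates at T_e = 65.28 K.
Layer-by-layer balance gives σT_s⁴ = (N+1)σT_e⁴, so T_s = 5^¼·65.28 = 97.62 K.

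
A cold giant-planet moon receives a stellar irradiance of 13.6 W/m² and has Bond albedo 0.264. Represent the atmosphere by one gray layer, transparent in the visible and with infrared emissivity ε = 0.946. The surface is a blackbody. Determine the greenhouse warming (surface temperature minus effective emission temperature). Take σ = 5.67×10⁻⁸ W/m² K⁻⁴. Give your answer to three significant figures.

Effective emission temperature (TOA balance): σT_e⁴ = S(1−α)/4 = 2.502 W/m² → T_e = 81.51 K.
Surface balance with a leaky layer gives σT_s⁴ = σT_e⁴·2/(2−ε), so T_s = T_e·[2/(2−0.946)]^(1/4) = 95.66 K.
Greenhouse warming: T_s − T_e = 14.16 K.

14.2 kelvin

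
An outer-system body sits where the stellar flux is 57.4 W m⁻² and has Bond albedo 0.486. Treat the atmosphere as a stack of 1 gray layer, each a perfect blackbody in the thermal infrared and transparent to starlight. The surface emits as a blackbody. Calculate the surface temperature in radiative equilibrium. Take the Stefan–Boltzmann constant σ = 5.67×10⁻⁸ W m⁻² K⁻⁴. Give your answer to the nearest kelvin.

127 kelvin

OLR = S(1−α)/4 = 7.376 W m⁻²; the top layer radiates at T_e = 106.8 K.
With N = 1 opaque layers, T_s = (N+1)^(1/4)·T_e = 2^(1/4)·106.8 = 127.0 K.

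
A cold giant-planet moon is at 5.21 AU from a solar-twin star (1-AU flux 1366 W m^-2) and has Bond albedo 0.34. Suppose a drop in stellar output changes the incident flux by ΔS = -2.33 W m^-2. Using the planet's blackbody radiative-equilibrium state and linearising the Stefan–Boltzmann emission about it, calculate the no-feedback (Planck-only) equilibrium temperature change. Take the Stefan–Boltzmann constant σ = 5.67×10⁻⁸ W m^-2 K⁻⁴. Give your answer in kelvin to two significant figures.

Irradiance scales as 1/d², so S = 1366 W m^-2 × (1/5.21)² = 50.32 W m^-2.
Unperturbed T_e = [50.32·(1−0.34)/(4σ)]^¼ = 110.0 K.
ΔF = Δ[S(1−α)]/4 = (1−0.34)·-2.33/4 = -0.3844 W m^-2.
Planck response: λ_P = 4σT_e³ = 4·5.67×10⁻⁸·(110.0)³ = 0.3019 W m^-2/K.
ΔT₀ = ΔF/λ_P = -0.3844/0.3019 = -1.27 K.

-1.3 K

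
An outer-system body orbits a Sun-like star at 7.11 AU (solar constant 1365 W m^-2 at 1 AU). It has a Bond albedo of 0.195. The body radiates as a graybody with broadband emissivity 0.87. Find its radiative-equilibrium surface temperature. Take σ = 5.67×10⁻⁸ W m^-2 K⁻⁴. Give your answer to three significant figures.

102 kelvin

Irradiance scales as 1/d², so S = 1365 W m^-2 × (1/7.11)² = 27.00 W m^-2.
Averaging over the sphere, the absorbed flux is S(1−α)/4 = 5.434 W m^-2.
Radiative balance εσT⁴ = 5.434 gives T = [5.434/(0.87·σ)]^(1/4) = 102.4 K.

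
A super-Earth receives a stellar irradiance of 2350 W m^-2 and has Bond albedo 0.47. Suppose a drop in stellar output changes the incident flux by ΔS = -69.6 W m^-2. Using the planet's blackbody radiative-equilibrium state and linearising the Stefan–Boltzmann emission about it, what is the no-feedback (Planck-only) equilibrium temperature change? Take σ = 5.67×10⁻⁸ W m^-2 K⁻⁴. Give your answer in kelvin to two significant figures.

-2.0 K

Reference equilibrium: T_e = [S(1−α)/(4σ)]^(1/4) = 272.2 K.
ΔF = Δ[S(1−α)]/4 = (1−0.47)·-69.6/4 = -9.222 W m^-2.
Planck response: λ_P = 4σT_e³ = 4·5.67×10⁻⁸·(272.2)³ = 4.575 W m^-2/K.
So ΔT₀ = -9.222/4.575 = -2.02 K.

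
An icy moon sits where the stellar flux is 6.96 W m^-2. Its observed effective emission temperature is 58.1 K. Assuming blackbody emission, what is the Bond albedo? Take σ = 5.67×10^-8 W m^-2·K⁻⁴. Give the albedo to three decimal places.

0.629

Rearranging the radiative balance, α = 1 − 4σT⁴/S.
4σT⁴ = 4·5.67×10⁻⁸·(58.1)⁴ = 2.584 W m^-2.
1−α = 2.584/6.960 = 0.3713, so α = 0.6287.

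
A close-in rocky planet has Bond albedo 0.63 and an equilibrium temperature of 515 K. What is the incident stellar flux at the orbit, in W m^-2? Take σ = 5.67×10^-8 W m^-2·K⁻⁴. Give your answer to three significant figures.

Invert the energy balance for S: S = 4σT⁴/(1−α).
σT⁴ = 5.67×10⁻⁸·(515)⁴ = 3989 W m^-2.
So S = 4×3989/(1−0.63) = 43120 W m^-2.

43100 W m^-2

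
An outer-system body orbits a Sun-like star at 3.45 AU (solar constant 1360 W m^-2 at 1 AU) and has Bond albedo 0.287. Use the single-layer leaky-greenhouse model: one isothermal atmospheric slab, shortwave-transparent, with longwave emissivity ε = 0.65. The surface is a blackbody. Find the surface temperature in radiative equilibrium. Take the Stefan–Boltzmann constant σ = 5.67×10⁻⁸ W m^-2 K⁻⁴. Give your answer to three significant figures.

Flux at the orbit: S = 1360/(3.45)² = 114.3 W m^-2.
The planet radiates to space at T_e = [S(1−α)/(4σ)]^(1/4) = 137.7 K.
For a single slab of emissivity ε, T_s⁴ = 2T_e⁴/(2−ε); thus T_s = 137.7·(1.481)^(1/4) = 151.9 K.

152 K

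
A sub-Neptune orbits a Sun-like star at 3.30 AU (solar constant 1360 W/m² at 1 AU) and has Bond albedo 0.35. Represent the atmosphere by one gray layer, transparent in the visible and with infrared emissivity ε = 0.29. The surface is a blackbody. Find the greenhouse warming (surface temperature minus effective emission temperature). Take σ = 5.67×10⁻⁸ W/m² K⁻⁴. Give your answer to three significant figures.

Irradiance scales as 1/d², so S = 1360 W/m² × (1/3.30)² = 124.9 W/m².
At the top of the atmosphere, σT_e⁴ = S(1−α)/4 = 20.29 W/m², giving T_e = 137.5 K.
The surface balance (absorbed SW + ε·downward IR = σT_s⁴) with T_a⁴ = T_s⁴/2 reduces to T_s = T_e·[2/(2−ε)]^¼ = 143.0 K.
T_s − T_e = 143.0 − 137.5 = 5.494 K.

5.49 K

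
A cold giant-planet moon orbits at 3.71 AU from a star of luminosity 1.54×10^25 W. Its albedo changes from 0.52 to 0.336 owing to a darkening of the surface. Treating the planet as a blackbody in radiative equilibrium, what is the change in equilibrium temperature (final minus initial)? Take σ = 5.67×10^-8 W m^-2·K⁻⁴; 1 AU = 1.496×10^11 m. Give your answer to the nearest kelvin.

5 K

Orbital distance: d = 3.71 AU = 5.550×10^11 m.
Flux at the orbit: S = L/(4πd²) = 1.54×10^25/(4π·(5.55×10^11)²) = 3.978 W m^-2.
Initial: T₁ = [S(1−0.52)/(4σ)]^(1/4) = 53.87 K.
With α = 0.336, T₂ = 58.42 K.
Change: 58.42 − 53.87 = 4.552 K.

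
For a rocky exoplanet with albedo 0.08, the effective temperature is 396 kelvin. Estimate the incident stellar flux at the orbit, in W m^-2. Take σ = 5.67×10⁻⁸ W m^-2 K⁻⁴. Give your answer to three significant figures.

6060 W m^-2

Invert the energy balance for S: S = 4σT⁴/(1−α).
The emitted flux is σT⁴ = 1394 W m^-2.
S = 4·1394/0.92 = 6062 W m^-2.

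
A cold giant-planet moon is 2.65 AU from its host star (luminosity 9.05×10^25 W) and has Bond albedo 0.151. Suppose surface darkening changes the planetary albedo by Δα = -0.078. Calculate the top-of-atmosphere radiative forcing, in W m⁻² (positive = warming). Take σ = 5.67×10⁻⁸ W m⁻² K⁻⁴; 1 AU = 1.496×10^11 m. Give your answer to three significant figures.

Orbital distance: d = 2.65 AU = 3.964×10^11 m.
Spreading L over a sphere of radius d: S = 9.05×10^25/(4π·3.96×10^11²) = 45.82 W m⁻².
The change in absorbed flux is Δ[S(1−α)/4] = −SΔα/4 = 0.8935 W m⁻².

0.894 W m⁻²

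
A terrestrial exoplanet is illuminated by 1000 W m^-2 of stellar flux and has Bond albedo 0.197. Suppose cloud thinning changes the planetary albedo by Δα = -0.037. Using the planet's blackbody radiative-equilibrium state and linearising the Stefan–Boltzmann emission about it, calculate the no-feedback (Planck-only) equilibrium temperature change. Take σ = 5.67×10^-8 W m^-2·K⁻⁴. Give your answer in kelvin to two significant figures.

2.8 K

The baseline emission temperature is T_e = 243.9 K.
ΔF = −(S/4)Δα = −(1000/4)×(-0.037) = 9.250 W m^-2.
Planck response: λ_P = 4σT_e³ = 4·5.67×10⁻⁸·(243.9)³ = 3.292 W m^-2/K.
Hence the no-feedback warming is ΔF/(4σT_e³) = 2.81 K.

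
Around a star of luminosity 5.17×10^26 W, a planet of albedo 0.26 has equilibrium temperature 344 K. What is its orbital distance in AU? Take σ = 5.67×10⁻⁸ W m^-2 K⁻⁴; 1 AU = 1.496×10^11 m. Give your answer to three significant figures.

Energy balance gives S = 4σT⁴/(1−α) = 4292 W m^-2.
From L = 4πd²S, d = √(5.17×10^26/(4π·4292)) = 9.791×10^10 m = 0.6545 AU.

0.654 AU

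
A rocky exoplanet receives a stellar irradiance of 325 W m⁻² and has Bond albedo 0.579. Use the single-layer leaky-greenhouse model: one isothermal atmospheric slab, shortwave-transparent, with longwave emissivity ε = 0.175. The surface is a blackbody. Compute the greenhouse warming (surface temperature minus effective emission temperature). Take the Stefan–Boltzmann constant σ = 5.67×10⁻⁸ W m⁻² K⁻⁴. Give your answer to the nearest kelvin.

4 K

At the top of the atmosphere, σT_e⁴ = S(1−α)/4 = 34.21 W m⁻², giving T_e = 156.7 K.
Surface balance with a leaky layer gives σT_s⁴ = σT_e⁴·2/(2−ε), so T_s = T_e·[2/(2−0.175)]^(1/4) = 160.4 K.
The atmosphere warms the surface by 3.629 K.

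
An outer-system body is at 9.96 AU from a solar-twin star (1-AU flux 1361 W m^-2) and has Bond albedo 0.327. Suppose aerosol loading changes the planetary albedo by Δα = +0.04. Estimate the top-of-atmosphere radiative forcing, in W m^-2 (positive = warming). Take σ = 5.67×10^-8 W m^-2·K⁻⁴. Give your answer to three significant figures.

Irradiance scales as 1/d², so S = 1361 W m^-2 × (1/9.96)² = 13.72 W m^-2.
TOA radiative forcing: ΔF = −S·Δα/4 = −13.72·(+0.04)/4 = -0.1372 W m^-2.

-0.137 W m^-2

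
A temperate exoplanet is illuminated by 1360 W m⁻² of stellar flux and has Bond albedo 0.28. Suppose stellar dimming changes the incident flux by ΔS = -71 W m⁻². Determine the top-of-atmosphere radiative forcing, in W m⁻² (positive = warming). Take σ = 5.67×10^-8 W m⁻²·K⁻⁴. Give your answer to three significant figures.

-12.8 W m⁻²

ΔF = Δ[S(1−α)]/4 = (1−0.28)·-71/4 = -12.78 W m⁻².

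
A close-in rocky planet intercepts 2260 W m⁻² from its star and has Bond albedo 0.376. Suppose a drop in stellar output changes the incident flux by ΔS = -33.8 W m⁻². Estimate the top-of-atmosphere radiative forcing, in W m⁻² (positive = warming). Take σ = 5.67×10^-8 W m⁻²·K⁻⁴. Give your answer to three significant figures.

TOA radiative forcing: ΔF = (1−α)ΔS/4 = 0.624·(-33.8)/4 = -5.273 W m⁻².

-5.27 W m⁻²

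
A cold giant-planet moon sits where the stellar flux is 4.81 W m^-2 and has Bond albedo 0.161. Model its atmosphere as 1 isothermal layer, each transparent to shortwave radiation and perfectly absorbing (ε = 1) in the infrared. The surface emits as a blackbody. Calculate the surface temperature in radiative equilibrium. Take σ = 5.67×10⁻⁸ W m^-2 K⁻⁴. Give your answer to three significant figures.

77.2 kelvin

Top-of-atmosphere balance: σT_e⁴ = S(1−α)/4 = 1.009 W m^-2 → T_e = 64.95 K.
For an N-layer opaque stack, T_s⁴ = (N+1)T_e⁴, hence T_s = (2)^(1/4)×64.95 K = 77.24 K.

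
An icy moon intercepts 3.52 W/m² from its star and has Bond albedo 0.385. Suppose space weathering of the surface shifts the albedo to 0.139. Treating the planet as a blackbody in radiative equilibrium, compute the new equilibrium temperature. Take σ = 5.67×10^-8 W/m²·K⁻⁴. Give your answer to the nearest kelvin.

New equilibrium: T₂ = [(1−0.139)·3.520/(4σ)]^(1/4) = 60.46 K.

60 K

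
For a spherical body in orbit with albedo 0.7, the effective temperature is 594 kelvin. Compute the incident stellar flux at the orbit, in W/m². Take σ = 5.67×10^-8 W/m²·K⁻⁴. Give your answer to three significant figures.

94100 W/m²

Invert the energy balance for S: S = 4σT⁴/(1−α).
The emitted flux is σT⁴ = 7059 W/m².
S = 4·7059/0.3 = 94120 W/m².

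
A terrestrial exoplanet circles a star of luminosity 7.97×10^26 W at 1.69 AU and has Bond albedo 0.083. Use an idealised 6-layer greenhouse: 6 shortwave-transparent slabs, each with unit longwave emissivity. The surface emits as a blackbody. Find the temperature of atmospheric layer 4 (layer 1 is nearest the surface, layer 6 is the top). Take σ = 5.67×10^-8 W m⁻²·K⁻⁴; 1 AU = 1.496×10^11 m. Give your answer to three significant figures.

d = 1.69 × 1.496×10^11 m = 2.528×10^11 m.
Flux at the orbit: S = L/(4πd²) = 7.97×10^26/(4π·(2.53×10^11)²) = 992.2 W m⁻².
Top-of-atmosphere balance: σT_e⁴ = S(1−α)/4 = 227.5 W m⁻² → T_e = 251.7 K.
Each opaque layer satisfies 2T_j⁴ = T_{j−1}⁴ + T_{j+1}⁴, giving T_k⁴ = (N+1−k)T_e⁴.
T_4 = (3)^(1/4)·251.7 = 331.2 K.

331 K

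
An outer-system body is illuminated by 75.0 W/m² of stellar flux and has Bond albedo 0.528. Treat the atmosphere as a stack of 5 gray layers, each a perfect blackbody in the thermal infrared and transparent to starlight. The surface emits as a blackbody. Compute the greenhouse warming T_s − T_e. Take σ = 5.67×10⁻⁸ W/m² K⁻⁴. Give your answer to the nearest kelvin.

63 kelvin

OLR = S(1−α)/4 = 8.850 W/m²; the top layer radiates at T_e = 111.8 K.
Surface: T_s = (6)^¼·T_e = 174.9 K.
So the greenhouse effect raises the surface by 174.9 − 111.8 = 63.16 K.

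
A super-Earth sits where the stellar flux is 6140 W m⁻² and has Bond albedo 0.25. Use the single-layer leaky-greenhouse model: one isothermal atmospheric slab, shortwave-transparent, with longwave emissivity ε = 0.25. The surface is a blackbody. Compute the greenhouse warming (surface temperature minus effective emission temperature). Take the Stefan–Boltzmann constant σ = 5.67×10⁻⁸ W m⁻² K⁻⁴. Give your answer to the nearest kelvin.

13 kelvin

At the top of the atmosphere, σT_e⁴ = S(1−α)/4 = 1151 W m⁻², giving T_e = 377.5 K.
Surface balance with a leaky layer gives σT_s⁴ = σT_e⁴·2/(2−ε), so T_s = T_e·[2/(2−0.25)]^(1/4) = 390.3 K.
The atmosphere warms the surface by 12.81 K.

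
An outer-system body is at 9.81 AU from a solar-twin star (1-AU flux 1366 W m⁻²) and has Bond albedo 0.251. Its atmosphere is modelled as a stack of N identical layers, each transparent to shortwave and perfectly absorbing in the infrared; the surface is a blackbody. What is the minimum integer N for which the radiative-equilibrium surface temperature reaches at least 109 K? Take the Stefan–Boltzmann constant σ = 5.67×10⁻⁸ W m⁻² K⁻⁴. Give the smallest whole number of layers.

By the inverse-square law, S = 1366/9.81² = 14.19 W m⁻².
Top-of-atmosphere balance: σT_e⁴ = S(1−α)/4 = 2.658 W m⁻² → T_e = 82.74 K.
Need (N+1)T_e⁴ ≥ T_s⁴, i.e. N+1 ≥ (109/82.74)⁴ = 3.011.
The minimum whole number is N = 3.

3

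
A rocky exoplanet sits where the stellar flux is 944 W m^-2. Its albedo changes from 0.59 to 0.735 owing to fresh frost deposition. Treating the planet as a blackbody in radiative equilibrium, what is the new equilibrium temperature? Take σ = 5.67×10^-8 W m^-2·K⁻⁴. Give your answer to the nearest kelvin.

New equilibrium: T₂ = [(1−0.735)·944.0/(4σ)]^(1/4) = 182.2 K.

182 kelvin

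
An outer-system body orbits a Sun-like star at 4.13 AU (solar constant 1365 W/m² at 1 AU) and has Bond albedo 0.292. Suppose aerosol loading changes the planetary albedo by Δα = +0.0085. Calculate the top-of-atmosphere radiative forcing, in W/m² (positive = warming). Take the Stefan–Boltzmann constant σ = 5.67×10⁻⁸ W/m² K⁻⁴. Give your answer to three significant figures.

Flux at the orbit: S = 1365/(4.13)² = 80.03 W/m².
TOA radiative forcing: ΔF = −S·Δα/4 = −80.03·(+0.0085)/4 = -0.1701 W/m².

-0.170 W/m²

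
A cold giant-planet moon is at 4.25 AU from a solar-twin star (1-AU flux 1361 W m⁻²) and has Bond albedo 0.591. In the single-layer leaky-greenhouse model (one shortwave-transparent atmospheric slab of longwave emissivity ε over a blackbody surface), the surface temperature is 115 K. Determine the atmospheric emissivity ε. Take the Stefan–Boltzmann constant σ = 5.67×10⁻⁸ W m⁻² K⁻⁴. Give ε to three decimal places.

0.446

Flux at the orbit: S = 1361/(4.25)² = 75.35 W m⁻².
First, T_e = [75.35·(1−0.591)/(4σ)]^(1/4) = 108.0 K.
Inverting T_s⁴ = 2T_e⁴/(2−ε): (T_e/T_s)⁴ = 0.7769, so ε = 2(1 − 0.7769) = 0.4462.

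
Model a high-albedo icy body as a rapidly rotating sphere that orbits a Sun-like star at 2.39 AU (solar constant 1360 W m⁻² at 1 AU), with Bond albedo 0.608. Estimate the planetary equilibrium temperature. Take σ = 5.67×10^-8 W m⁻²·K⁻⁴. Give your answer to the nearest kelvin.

142 K

Irradiance scales as 1/d², so S = 1360 W m⁻² × (1/2.39)² = 238.1 W m⁻².
The planet absorbs (1−α)S over its disc πR² and re-emits over 4πR², so the mean absorbed flux is (1−0.608)·238.1/4 = 23.33 W m⁻².
Set σT⁴ = 23.33 → T = (23.33/σ)^(1/4) = 142.4 K.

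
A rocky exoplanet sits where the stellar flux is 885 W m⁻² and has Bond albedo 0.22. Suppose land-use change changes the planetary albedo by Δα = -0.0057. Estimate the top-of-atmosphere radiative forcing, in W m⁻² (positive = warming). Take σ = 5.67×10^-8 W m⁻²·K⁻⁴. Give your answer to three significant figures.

1.26 W m⁻²

ΔF = −(S/4)Δα = −(885.0/4)×(-0.0057) = 1.261 W m⁻².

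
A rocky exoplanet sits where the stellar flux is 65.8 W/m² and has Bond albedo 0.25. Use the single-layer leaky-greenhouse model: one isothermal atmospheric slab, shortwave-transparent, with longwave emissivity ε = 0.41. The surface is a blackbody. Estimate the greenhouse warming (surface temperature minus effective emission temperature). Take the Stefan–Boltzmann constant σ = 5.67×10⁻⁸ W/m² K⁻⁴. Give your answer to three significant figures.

7.17 kelvin

The planet radiates to space at T_e = [S(1−α)/(4σ)]^(1/4) = 121.5 K.
Surface balance with a leaky layer gives σT_s⁴ = σT_e⁴·2/(2−ε), so T_s = T_e·[2/(2−0.41)]^(1/4) = 128.6 K.
Greenhouse warming: T_s − T_e = 7.169 K.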